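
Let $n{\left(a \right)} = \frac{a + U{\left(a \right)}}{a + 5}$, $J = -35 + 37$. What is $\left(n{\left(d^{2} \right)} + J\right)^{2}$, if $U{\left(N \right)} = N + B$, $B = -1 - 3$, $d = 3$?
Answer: $9$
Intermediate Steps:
$J = 2$
$B = -4$ ($B = -1 - 3 = -4$)
$U{\left(N \right)} = -4 + N$ ($U{\left(N \right)} = N - 4 = -4 + N$)
$n{\left(a \right)} = \frac{-4 + 2 a}{5 + a}$ ($n{\left(a \right)} = \frac{a + \left(-4 + a\right)}{a + 5} = \frac{-4 + 2 a}{5 + a}$)
$\left(n{\left(d^{2} \right)} + J\right)^{2} = \left(\frac{2 \left(-2 + 3^{2}\right)}{5 + 3^{2}} + 2\right)^{2} = \left(\frac{2 \left(-2 + 9\right)}{5 + 9} + 2\right)^{2} = \left(2 \cdot \frac{1}{14} \cdot 7 + 2\right)^{2} = \left(1 + 2\right)^{2} = 3^{2} = 9$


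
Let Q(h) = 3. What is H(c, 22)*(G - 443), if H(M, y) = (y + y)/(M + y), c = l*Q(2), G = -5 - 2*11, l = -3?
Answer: -20680/13 ≈ -1590.8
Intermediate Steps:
G = -27 (G = -5 - 22 = -27)
c = -9 (c = -3*3 = -9)
H(M, y) = 2*y/(M + y) (H(M, y) = (2*y)/(M + y) = 2*y/(M + y))
H(c, 22)*(G - 443) = (2*22/(-9 + 22))*(-27 - 443) = (2*22/13)*(-470) = (2*22*(1/13))*(-470) = (44/13)*(-470) = -20680/13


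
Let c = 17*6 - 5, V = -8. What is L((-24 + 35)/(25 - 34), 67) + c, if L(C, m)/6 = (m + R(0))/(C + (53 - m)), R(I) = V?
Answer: 10103/137 ≈ 73.745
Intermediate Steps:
R(I) = -8
L(C, m) = 6*(-8 + m)/(53 + C - m) (L(C, m) = 6*((m - 8)/(C + (53 - m))) = 6*((-8 + m)/(53 + C - m)) = 6*(-8 + m)/(53 + C - m))
c = 97 (c = 102 - 5 = 97)
L((-24 + 35)/(25 - 34), 67) + c = 6*(-8 + 67)/(53 + (-24 + 35)/(25 - 34) - 1*67) + 97 = 6*59/(53 + 11/(-9) - 67) + 97 = 6*59/(53 + 11*(-1/9) - 67) + 97 = 6*59/(53 - 11/9 - 67) + 97 = 6*59/(-137/9) + 97 = 6*(-9/137)*59 + 97 = -3186/137 + 97 = 10103/137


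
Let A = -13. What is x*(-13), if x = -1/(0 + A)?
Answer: -1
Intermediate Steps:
x = 1/13 (x = -1/(0 - 13) = -1/(-13) = -1*(-1/13) = 1/13 ≈ 0.076923)
x*(-13) = (1/13)*(-13) = -1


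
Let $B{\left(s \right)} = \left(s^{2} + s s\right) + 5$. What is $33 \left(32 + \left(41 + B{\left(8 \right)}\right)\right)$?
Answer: $6798$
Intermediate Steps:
$B{\left(s \right)} = 5 + 2 s^{2}$ ($B{\left(s \right)} = \left(s^{2} + s^{2}\right) + 5 = 2 s^{2} + 5 = 5 + 2 s^{2}$)
$33 \left(32 + \left(41 + B{\left(8 \right)}\right)\right) = 33 \left(32 + \left(41 + \left(5 + 2 \cdot 8^{2}\right)\right)\right) = 33 \left(32 + \left(41 + \left(5 + 2 \cdot 64\right)\right)\right) = 33 \left(32 + \left(41 + \left(5 + 128\right)\right)\right) = 33 \left(32 + \left(41 + 133\right)\right) = 33 \left(32 + 174\right) = 33 \cdot 206 = 6798$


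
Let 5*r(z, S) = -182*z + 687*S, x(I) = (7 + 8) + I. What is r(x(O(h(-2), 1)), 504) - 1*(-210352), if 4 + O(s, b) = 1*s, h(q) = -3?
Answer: 1396552/5 ≈ 2.7931e+5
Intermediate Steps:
O(s, b) = -4 + s (O(s, b) = -4 + 1*s = -4 + s)
x(I) = 15 + I
r(z, S) = -182*z/5 + 687*S/5 (r(z, S) = (-182*z + 687*S)/5 = -182*z/5 + 687*S/5)
r(x(O(h(-2), 1)), 504) - 1*(-210352) = (-182*(15 + (-4 - 3))/5 + (687/5)*504) - 1*(-210352) = (-182*(15 - 7)/5 + 346248/5) + 210352 = (-182/5*8 + 346248/5) + 210352 = (-1456/5 + 346248/5) + 210352 = 344792/5 + 210352 = 1396552/5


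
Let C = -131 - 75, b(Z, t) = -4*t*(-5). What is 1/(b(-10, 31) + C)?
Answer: 1/414 ≈ 0.0024155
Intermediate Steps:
b(Z, t) = 20*t
C = -206
1/(b(-10, 31) + C) = 1/(20*31 - 206) = 1/(620 - 206) = 1/414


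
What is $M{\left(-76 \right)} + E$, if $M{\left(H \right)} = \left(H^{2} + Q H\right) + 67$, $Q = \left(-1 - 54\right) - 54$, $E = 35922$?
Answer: $50049$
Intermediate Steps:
$Q = -109$ ($Q = -55 - 54 = -109$)
$M{\left(H \right)} = 67 + H^{2} - 109 H$ ($M{\left(H \right)} = \left(H^{2} - 109 H\right) + 67 = 67 + H^{2} - 109 H$)
$M{\left(-76 \right)} + E = \left(67 + \left(-76\right)^{2} - -8284\right) + 35922 = \left(67 + 5776 + 8284\right) + 35922 = 14127 + 35922 = 50049$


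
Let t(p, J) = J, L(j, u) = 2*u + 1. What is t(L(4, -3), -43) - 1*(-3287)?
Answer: 3244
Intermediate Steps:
L(j, u) = 1 + 2*u
t(L(4, -3), -43) - 1*(-3287) = -43 - 1*(-3287) = -43 + 3287 = 3244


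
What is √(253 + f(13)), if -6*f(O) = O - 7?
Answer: 6*√7 ≈ 15.875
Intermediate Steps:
f(O) = 7/6 - O/6 (f(O) = -(O - 7)/6 = -(-7 + O)/6 = 7/6 - O/6)
√(253 + f(13)) = √(253 + (7/6 - ⅙*13)) = √(253 + (7/6 - 13/6)) = √(253 - 1) = √252 = 6*√7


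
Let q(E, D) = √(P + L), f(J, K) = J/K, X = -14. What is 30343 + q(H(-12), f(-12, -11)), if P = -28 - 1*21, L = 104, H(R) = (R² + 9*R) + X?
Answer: 30343 + √55 ≈ 30350.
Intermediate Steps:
H(R) = -14 + R² + 9*R (H(R) = (R² + 9*R) - 14 = -14 + R² + 9*R)
P = -49 (P = -28 - 21 = -49)
q(E, D) = √55 (q(E, D) = √(-49 + 104) = √55)
30343 + q(H(-12), f(-12, -11)) = 30343 + √55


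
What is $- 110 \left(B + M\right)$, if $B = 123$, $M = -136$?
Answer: $1430$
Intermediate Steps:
$- 110 \left(B + M\right) = - 110 \left(123 - 136\right) = \left(-110\right) \left(-13\right) = 1430$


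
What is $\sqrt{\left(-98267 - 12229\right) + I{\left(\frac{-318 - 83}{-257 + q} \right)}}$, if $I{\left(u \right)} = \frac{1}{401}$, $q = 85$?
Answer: $\frac{i \sqrt{17767866895}}{401} \approx 332.41 i$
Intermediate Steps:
$I{\left(u \right)} = \frac{1}{401}$
$\sqrt{\left(-98267 - 12229\right) + I{\left(\frac{-318 - 83}{-257 + q} \right)}} = \sqrt{\left(-98267 - 12229\right) + \frac{1}{401}} = \sqrt{-110496 + \frac{1}{401}} = \sqrt{- \frac{44308895}{401}} = \frac{i \sqrt{17767866895}}{401}$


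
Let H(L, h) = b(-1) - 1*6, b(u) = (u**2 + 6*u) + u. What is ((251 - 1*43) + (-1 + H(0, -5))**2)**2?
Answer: 142129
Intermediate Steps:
b(u) = u**2 + 7*u
H(L, h) = -12 (H(L, h) = -(7 - 1) - 1*6 = -1*6 - 6 = -6 - 6 = -12)
((251 - 1*43) + (-1 + H(0, -5))**2)**2 = ((251 - 1*43) + (-1 - 12)**2)**2 = ((251 - 43) + (-13)**2)**2 = (208 + 169)**2 = 377**2 = 142129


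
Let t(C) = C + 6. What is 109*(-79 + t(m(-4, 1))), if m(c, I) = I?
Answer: -7848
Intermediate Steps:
t(C) = 6 + C
109*(-79 + t(m(-4, 1))) = 109*(-79 + (6 + 1)) = 109*(-79 + 7) = 109*(-72) = -7848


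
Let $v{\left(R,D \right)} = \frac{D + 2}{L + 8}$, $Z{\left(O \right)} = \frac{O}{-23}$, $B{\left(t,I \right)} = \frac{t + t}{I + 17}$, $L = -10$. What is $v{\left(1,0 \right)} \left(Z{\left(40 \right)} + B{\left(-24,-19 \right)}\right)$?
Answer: $- \frac{512}{23} \approx -22.261$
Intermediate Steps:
$B{\left(t,I \right)} = \frac{2 t}{17 + I}$
$Z{\left(O \right)} = - \frac{O}{23}$ ($Z{\left(O \right)} = O \left(- \frac{1}{23}\right) = - \frac{O}{23}$)
$v{\left(R,D \right)} = -1 - \frac{D}{2}$ ($v{\left(R,D \right)} = \frac{D + 2}{-10 + 8} = \frac{2 + D}{-2} = \left(2 + D\right) \left(- \frac{1}{2}\right) = -1 - \frac{D}{2}$)
$v{\left(1,0 \right)} \left(Z{\left(40 \right)} + B{\left(-24,-19 \right)}\right) = \left(-1 - 0\right) \left(\left(- \frac{1}{23}\right) 40 + 2 \left(-24\right) \frac{1}{17 - 19}\right) = \left(-1 + 0\right) \left(- \frac{40}{23} + 2 \left(-24\right) \frac{1}{-2}\right) = - (- \frac{40}{23} + 2 \left(-24\right) \left(- \frac{1}{2}\right)) = - (- \frac{40}{23} + 24) = \left(-1\right) \frac{512}{23} = - \frac{512}{23}$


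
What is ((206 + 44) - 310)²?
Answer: 3600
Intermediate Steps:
((206 + 44) - 310)² = (250 - 310)² = (-60)² = 3600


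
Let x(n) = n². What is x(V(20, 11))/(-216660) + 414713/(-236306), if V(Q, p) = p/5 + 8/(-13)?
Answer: -189813008985427/108155897440500 ≈ -1.7550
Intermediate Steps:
V(Q, p) = -8/13 + p/5 (V(Q, p) = p*(⅕) + 8*(-1/13) = p/5 - 8/13 = -8/13 + p/5)
x(V(20, 11))/(-216660) + 414713/(-236306) = (-8/13 + (⅕)*11)²/(-216660) + 414713/(-236306) = (-8/13 + 11/5)²*(-1/216660) + 414713*(-1/236306) = (103/65)²*(-1/216660) - 414713/236306 = (10609/4225)*(-1/216660) - 414713/236306 = -10609/915388500 - 414713/236306 = -189813008985427/108155897440500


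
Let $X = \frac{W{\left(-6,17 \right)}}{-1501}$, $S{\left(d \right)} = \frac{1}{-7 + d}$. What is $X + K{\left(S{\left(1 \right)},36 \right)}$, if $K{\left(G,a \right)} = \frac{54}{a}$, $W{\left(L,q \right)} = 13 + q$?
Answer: $\frac{4443}{3002} \approx 1.48$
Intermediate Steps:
$X = - \frac{30}{1501}$ ($X = \frac{13 + 17}{-1501} = 30 \left(- \frac{1}{1501}\right) = - \frac{30}{1501} \approx -0.019987$)
$X + K{\left(S{\left(1 \right)},36 \right)} = - \frac{30}{1501} + \frac{54}{36} = - \frac{30}{1501} + 54 \cdot \frac{1}{36} = - \frac{30}{1501} + \frac{3}{2} = \frac{4443}{3002}$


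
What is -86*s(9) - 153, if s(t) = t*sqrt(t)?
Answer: -2475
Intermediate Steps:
s(t) = t**(3/2)
-86*s(9) - 153 = -86*9**(3/2) - 153 = -86*27 - 153 = -2322 - 153 = -2475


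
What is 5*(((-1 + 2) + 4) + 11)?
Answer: 80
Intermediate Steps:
5*(((-1 + 2) + 4) + 11) = 5*((1 + 4) + 11) = 5*(5 + 11) = 5*16 = 80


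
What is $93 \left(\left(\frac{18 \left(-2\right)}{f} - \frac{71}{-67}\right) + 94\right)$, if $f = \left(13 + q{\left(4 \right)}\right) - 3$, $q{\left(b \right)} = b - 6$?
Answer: $\frac{1128555}{134} \approx 8422.0$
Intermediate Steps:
$q{\left(b \right)} = -6 + b$ ($q{\left(b \right)} = b - 6 = -6 + b$)
$f = 8$ ($f = \left(13 + \left(-6 + 4\right)\right) - 3 = \left(13 - 2\right) - 3 = 11 - 3 = 8$)
$93 \left(\left(\frac{18 \left(-2\right)}{f} - \frac{71}{-67}\right) + 94\right) = 93 \left(\left(\frac{18 \left(-2\right)}{8} - \frac{71}{-67}\right) + 94\right) = 93 \left(\left(\left(-36\right) \frac{1}{8} - - \frac{71}{67}\right) + 94\right) = 93 \left(\left(- \frac{9}{2} + \frac{71}{67}\right) + 94\right) = 93 \left(- \frac{461}{134} + 94\right) = 93 \cdot \frac{12135}{134} = \frac{1128555}{134}$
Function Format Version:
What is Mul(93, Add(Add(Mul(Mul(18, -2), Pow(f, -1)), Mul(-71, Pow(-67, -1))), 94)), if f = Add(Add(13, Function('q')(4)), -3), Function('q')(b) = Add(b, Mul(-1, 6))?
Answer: Rational(1128555, 134) ≈ 8422.0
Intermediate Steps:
Function('q')(b) = Add(-6, b) (Function('q')(b) = Add(b, -6) = Add(-6, b))
f = 8 (f = Add(Add(13, Add(-6, 4)), -3) = Add(Add(13, -2), -3) = Add(11, -3) = 8)
Mul(93, Add(Add(Mul(Mul(18, -2), Pow(f, -1)), Mul(-71, Pow(-67, -1))), 94)) = Mul(93, Add(Add(Mul(Mul(18, -2), Pow(8, -1)), Mul(-71, Pow(-67, -1))), 94)) = Mul(93, Add(Add(Mul(-36, Rational(1, 8)), Mul(-71, Rational(-1, 67))), 94)) = Mul(93, Add(Add(Rational(-9, 2), Rational(71, 67)), 94)) = Mul(93, Add(Rational(-461, 134), 94)) = Mul(93, Rational(12135, 134)) = Rational(1128555, 134)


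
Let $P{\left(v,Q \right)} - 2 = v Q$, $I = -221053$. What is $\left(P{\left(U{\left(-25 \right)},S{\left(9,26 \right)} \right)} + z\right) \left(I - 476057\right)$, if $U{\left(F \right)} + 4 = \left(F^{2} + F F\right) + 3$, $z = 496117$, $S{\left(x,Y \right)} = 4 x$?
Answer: $-377194370130$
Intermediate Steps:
$U{\left(F \right)} = -1 + 2 F^{2}$ ($U{\left(F \right)} = -4 + \left(\left(F^{2} + F F\right) + 3\right) = -4 + \left(\left(F^{2} + F^{2}\right) + 3\right) = -4 + \left(2 F^{2} + 3\right) = -4 + \left(3 + 2 F^{2}\right) = -1 + 2 F^{2}$)
$P{\left(v,Q \right)} = 2 + Q v$ ($P{\left(v,Q \right)} = 2 + v Q = 2 + Q v$)
$\left(P{\left(U{\left(-25 \right)},S{\left(9,26 \right)} \right)} + z\right) \left(I - 476057\right) = \left(\left(2 + 4 \cdot 9 \left(-1 + 2 \left(-25\right)^{2}\right)\right) + 496117\right) \left(-221053 - 476057\right) = \left(\left(2 + 36 \left(-1 + 2 \cdot 625\right)\right) + 496117\right) \left(-697110\right) = \left(\left(2 + 36 \left(-1 + 1250\right)\right) + 496117\right) \left(-697110\right) = \left(\left(2 + 36 \cdot 1249\right) + 496117\right) \left(-697110\right) = \left(\left(2 + 44964\right) + 496117\right) \left(-697110\right) = \left(44966 + 496117\right) \left(-697110\right) = 541083 \left(-697110\right) = -377194370130$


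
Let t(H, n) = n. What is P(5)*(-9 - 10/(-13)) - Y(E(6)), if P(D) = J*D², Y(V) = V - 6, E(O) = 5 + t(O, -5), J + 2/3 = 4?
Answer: -26516/39 ≈ -679.90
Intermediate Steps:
J = 10/3 (J = -⅔ + 4 = 10/3 ≈ 3.3333)
E(O) = 0 (E(O) = 5 - 5 = 0)
Y(V) = -6 + V
P(D) = 10*D²/3
P(5)*(-9 - 10/(-13)) - Y(E(6)) = ((10/3)*5²)*(-9 - 10/(-13)) - (-6 + 0) = ((10/3)*25)*(-9 - 10*(-1/13)) - 1*(-6) = 250*(-9 + 10/13)/3 + 6 = (250/3)*(-107/13) + 6 = -26750/39 + 6 = -26516/39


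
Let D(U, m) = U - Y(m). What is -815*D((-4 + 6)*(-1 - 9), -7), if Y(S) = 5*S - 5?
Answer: -16300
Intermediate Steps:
Y(S) = -5 + 5*S
D(U, m) = 5 + U - 5*m (D(U, m) = U - (-5 + 5*m) = U + (5 - 5*m) = 5 + U - 5*m)
-815*D((-4 + 6)*(-1 - 9), -7) = -815*(5 + (-4 + 6)*(-1 - 9) - 5*(-7)) = -815*(5 + 2*(-10) + 35) = -815*(5 - 20 + 35) = -815*20 = -16300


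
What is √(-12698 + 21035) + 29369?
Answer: 29369 + √8337 ≈ 29460.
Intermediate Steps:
√(-12698 + 21035) + 29369 = √8337 + 29369 = 29369 + √8337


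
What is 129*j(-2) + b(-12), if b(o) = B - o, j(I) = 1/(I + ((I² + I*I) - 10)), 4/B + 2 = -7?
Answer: -745/36 ≈ -20.694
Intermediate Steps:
B = -4/9 (B = 4/(-2 - 7) = 4/(-9) = 4*(-⅑) = -4/9 ≈ -0.44444)
j(I) = 1/(-10 + I + 2*I²) (j(I) = 1/(I + ((I² + I²) - 10)) = 1/(I + (2*I² - 10)) = 1/(I + (-10 + 2*I²)) = 1/(-10 + I + 2*I²))
b(o) = -4/9 - o
129*j(-2) + b(-12) = 129/(-10 - 2 + 2*(-2)²) + (-4/9 - 1*(-12)) = 129/(-10 - 2 + 2*4) + (-4/9 + 12) = 129/(-10 - 2 + 8) + 104/9 = 129/(-4) + 104/9 = 129*(-¼) + 104/9 = -129/4 + 104/9 = -745/36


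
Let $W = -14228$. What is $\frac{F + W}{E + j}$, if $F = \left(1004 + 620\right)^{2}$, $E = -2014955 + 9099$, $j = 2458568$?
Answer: $\frac{655787}{113178} \approx 5.7943$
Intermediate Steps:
$E = -2005856$
$F = 2637376$ ($F = 1624^{2} = 2637376$)
$\frac{F + W}{E + j} = \frac{2637376 - 14228}{-2005856 + 2458568} = \frac{2623148}{452712} = 2623148 \cdot \frac{1}{452712} = \frac{655787}{113178}$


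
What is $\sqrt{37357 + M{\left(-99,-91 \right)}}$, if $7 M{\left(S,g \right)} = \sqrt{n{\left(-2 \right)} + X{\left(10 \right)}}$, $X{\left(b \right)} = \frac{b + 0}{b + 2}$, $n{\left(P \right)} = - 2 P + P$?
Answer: $\frac{\sqrt{65897748 + 42 \sqrt{102}}}{42} \approx 193.28$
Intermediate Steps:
$n{\left(P \right)} = - P$
$X{\left(b \right)} = \frac{b}{2 + b}$
$M{\left(S,g \right)} = \frac{\sqrt{102}}{42}$ ($M{\left(S,g \right)} = \frac{\sqrt{\left(-1\right) \left(-2\right) + \frac{10}{2 + 10}}}{7} = \frac{\sqrt{2 + \frac{10}{12}}}{7} = \frac{\sqrt{2 + 10 \cdot \frac{1}{12}}}{7} = \frac{\sqrt{2 + \frac{5}{6}}}{7} = \frac{\sqrt{\frac{17}{6}}}{7} = \frac{\frac{1}{6} \sqrt{102}}{7} = \frac{\sqrt{102}}{42}$)
$\sqrt{37357 + M{\left(-99,-91 \right)}} = \sqrt{37357 + \frac{\sqrt{102}}{42}}$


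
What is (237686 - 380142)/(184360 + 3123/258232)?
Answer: -36786697792/47607654643 ≈ -0.77271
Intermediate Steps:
(237686 - 380142)/(184360 + 3123/258232) = -142456/(184360 + 3123*(1/258232)) = -142456/(184360 + 3123/258232) = -142456/47607654643/258232 = -142456*258232/47607654643 = -36786697792/47607654643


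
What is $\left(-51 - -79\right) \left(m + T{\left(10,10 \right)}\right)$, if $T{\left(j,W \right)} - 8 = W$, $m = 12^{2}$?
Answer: $4536$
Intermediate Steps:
$m = 144$
$T{\left(j,W \right)} = 8 + W$
$\left(-51 - -79\right) \left(m + T{\left(10,10 \right)}\right) = \left(-51 - -79\right) \left(144 + \left(8 + 10\right)\right) = \left(-51 + 79\right) \left(144 + 18\right) = 28 \cdot 162 = 4536$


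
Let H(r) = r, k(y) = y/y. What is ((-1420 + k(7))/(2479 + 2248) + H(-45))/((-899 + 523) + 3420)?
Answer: -107067/7194494 ≈ -0.014882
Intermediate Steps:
k(y) = 1
((-1420 + k(7))/(2479 + 2248) + H(-45))/((-899 + 523) + 3420) = ((-1420 + 1)/(2479 + 2248) - 45)/((-899 + 523) + 3420) = (-1419/4727 - 45)/(-376 + 3420) = (-1419*1/4727 - 45)/3044 = (-1419/4727 - 45)*(1/3044) = -214134/4727*1/3044 = -107067/7194494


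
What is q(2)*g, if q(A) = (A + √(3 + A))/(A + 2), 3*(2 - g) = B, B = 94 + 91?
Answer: -179/6 - 179*√5/12 ≈ -63.188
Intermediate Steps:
B = 185
g = -179/3 (g = 2 - ⅓*185 = 2 - 185/3 = -179/3 ≈ -59.667)
q(A) = (A + √(3 + A))/(2 + A)
q(2)*g = ((2 + √(3 + 2))/(2 + 2))*(-179/3) = ((2 + √5)/4)*(-179/3) = (½ + √5/4)*(-179/3) = -179/6 - 179*√5/12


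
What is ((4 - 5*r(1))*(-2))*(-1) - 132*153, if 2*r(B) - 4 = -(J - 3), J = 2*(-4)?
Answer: -20263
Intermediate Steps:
J = -8
r(B) = 15/2 (r(B) = 2 + (-(-8 - 3))/2 = 2 + (-1*(-11))/2 = 2 + (½)*11 = 2 + 11/2 = 15/2)
((4 - 5*r(1))*(-2))*(-1) - 132*153 = ((4 - 5*15/2)*(-2))*(-1) - 132*153 = ((4 - 75/2)*(-2))*(-1) - 20196 = -67/2*(-2)*(-1) - 20196 = 67*(-1) - 20196 = -67 - 20196 = -20263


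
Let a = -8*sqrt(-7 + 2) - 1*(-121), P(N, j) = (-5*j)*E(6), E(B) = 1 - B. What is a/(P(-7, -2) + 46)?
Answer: -121/4 + 2*I*sqrt(5) ≈ -30.25 + 4.4721*I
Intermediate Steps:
P(N, j) = 25*j (P(N, j) = (-5*j)*(1 - 1*6) = (-5*j)*(1 - 6) = -5*j*(-5) = 25*j)
a = 121 - 8*I*sqrt(5) (a = -8*I*sqrt(5) + 121 = 121 - 8*I*sqrt(5) ≈ 121.0 - 17.889*I)
a/(P(-7, -2) + 46) = (121 - 8*I*sqrt(5))/(25*(-2) + 46) = (121 - 8*I*sqrt(5))/(-50 + 46) = (121 - 8*I*sqrt(5))/(-4) = -(121 - 8*I*sqrt(5))/4 = -121/4 + 2*I*sqrt(5)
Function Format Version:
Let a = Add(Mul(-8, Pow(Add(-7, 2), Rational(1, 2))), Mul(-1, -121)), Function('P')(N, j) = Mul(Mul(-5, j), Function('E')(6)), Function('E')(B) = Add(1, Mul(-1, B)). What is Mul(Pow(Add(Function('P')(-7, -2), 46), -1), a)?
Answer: Add(Rational(-121, 4), Mul(2, I, Pow(5, Rational(1, 2)))) ≈ Add(-30.250, Mul(4.4721, I))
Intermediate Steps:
Function('P')(N, j) = Mul(25, j) (Function('P')(N, j) = Mul(Mul(-5, j), Add(1, Mul(-1, 6))) = Mul(Mul(-5, j), Add(1, -6)) = Mul(Mul(-5, j), -5) = Mul(25, j))
a = Add(121, Mul(-8, I, Pow(5, Rational(1, 2)))) (a = Add(Mul(-8, Pow(-5, Rational(1, 2))), 121) = Add(Mul(-8, Mul(I, Pow(5, Rational(1, 2)))), 121) = Add(Mul(-8, I, Pow(5, Rational(1, 2))), 121) = Add(121, Mul(-8, I, Pow(5, Rational(1, 2)))) ≈ Add(121.00, Mul(-17.889, I)))
Mul(Pow(Add(Function('P')(-7, -2), 46), -1), a) = Mul(Pow(Add(Mul(25, -2), 46), -1), Add(121, Mul(-8, I, Pow(5, Rational(1, 2))))) = Mul(Pow(Add(-50, 46), -1), Add(121, Mul(-8, I, Pow(5, Rational(1, 2))))) = Mul(Pow(-4, -1), Add(121, Mul(-8, I, Pow(5, Rational(1, 2))))) = Mul(Rational(-1, 4), Add(121, Mul(-8, I, Pow(5, Rational(1, 2))))) = Add(Rational(-121, 4), Mul(2, I, Pow(5, Rational(1, 2))))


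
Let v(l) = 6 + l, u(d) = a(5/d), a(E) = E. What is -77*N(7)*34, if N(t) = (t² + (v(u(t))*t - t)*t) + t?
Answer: -879648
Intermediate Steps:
u(d) = 5/d
N(t) = t + t² + t*(-t + t*(6 + 5/t)) (N(t) = (t² + ((6 + 5/t)*t - t)*t) + t = (t² + (t*(6 + 5/t) - t)*t) + t = (t² + (-t + t*(6 + 5/t))*t) + t = (t² + t*(-t + t*(6 + 5/t))) + t = t + t² + t*(-t + t*(6 + 5/t)))
-77*N(7)*34 = -462*7*(1 + 7)*34 = -462*7*8*34 = -77*336*34 = -25872*34 = -879648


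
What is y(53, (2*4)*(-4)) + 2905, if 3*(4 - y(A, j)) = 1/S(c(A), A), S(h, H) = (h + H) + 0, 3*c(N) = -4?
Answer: 450894/155 ≈ 2909.0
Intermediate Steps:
c(N) = -4/3 (c(N) = (⅓)*(-4) = -4/3)
S(h, H) = H + h (S(h, H) = (H + h) + 0 = H + h)
y(A, j) = 4 - 1/(3*(-4/3 + A)) (y(A, j) = 4 - 1/(3*(A - 4/3)) = 4 - 1/(3*(-4/3 + A)))
y(53, (2*4)*(-4)) + 2905 = (-17 + 12*53)/(-4 + 3*53) + 2905 = (-17 + 636)/(-4 + 159) + 2905 = 619/155 + 2905 = 450894/155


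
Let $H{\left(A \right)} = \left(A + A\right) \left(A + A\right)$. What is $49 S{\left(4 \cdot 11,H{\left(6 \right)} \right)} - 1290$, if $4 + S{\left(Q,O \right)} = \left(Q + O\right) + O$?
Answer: $14782$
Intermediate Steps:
$H{\left(A \right)} = 4 A^{2}$ ($H{\left(A \right)} = 2 A 2 A = 4 A^{2}$)
$S{\left(Q,O \right)} = -4 + Q + 2 O$ ($S{\left(Q,O \right)} = -4 + \left(\left(Q + O\right) + O\right) = -4 + \left(\left(O + Q\right) + O\right) = -4 + \left(Q + 2 O\right) = -4 + Q + 2 O$)
$49 S{\left(4 \cdot 11,H{\left(6 \right)} \right)} - 1290 = 49 \left(-4 + 4 \cdot 11 + 2 \cdot 4 \cdot 6^{2}\right) - 1290 = 49 \left(-4 + 44 + 2 \cdot 4 \cdot 36\right) - 1290 = 49 \left(-4 + 44 + 2 \cdot 144\right) - 1290 = 49 \left(-4 + 44 + 288\right) - 1290 = 49 \cdot 328 - 1290 = 16072 - 1290 = 14782$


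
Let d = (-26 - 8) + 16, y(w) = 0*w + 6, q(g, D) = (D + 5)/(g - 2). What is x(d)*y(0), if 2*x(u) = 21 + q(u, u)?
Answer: 1299/20 ≈ 64.950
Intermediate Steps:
q(g, D) = (5 + D)/(-2 + g)
y(w) = 6 (y(w) = 0 + 6 = 6)
d = -18 (d = -34 + 16 = -18)
x(u) = 21/2 + (5 + u)/(2*(-2 + u)) (x(u) = (21 + (5 + u)/(-2 + u))/2 = 21/2 + (5 + u)/(2*(-2 + u)))
x(d)*y(0) = ((-37 + 22*(-18))/(2*(-2 - 18)))*6 = ((1/2)*(-37 - 396)/(-20))*6 = ((1/2)*(-1/20)*(-433))*6 = (433/40)*6 = 1299/20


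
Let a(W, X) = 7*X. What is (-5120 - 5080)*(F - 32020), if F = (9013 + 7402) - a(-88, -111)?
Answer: 151245600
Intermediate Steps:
F = 17192 (F = (9013 + 7402) - 7*(-111) = 16415 - 1*(-777) = 16415 + 777 = 17192)
(-5120 - 5080)*(F - 32020) = (-5120 - 5080)*(17192 - 32020) = -10200*(-14828) = 151245600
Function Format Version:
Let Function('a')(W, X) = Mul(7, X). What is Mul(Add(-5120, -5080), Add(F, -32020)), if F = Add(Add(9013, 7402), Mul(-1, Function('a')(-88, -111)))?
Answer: 151245600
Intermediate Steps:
F = 17192 (F = Add(Add(9013, 7402), Mul(-1, Mul(7, -111))) = Add(16415, Mul(-1, -777)) = Add(16415, 777) = 17192)
Mul(Add(-5120, -5080), Add(F, -32020)) = Mul(Add(-5120, -5080), Add(17192, -32020)) = Mul(-10200, -14828) = 151245600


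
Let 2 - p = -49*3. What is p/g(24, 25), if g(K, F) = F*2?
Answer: 149/50 ≈ 2.9800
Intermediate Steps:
g(K, F) = 2*F
p = 149 (p = 2 - (-49)*3 = 2 - 1*(-147) = 2 + 147 = 149)
p/g(24, 25) = 149/((2*25)) = 149/50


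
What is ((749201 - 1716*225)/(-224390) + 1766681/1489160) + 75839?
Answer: 2534165568186803/33415261240 ≈ 75839.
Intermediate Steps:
((749201 - 1716*225)/(-224390) + 1766681/1489160) + 75839 = ((749201 - 386100)*(-1/224390) + 1766681*(1/1489160)) + 75839 = (363101*(-1/224390) + 1766681/1489160) + 75839 = (-363101/224390 + 1766681/1489160) + 75839 = -14428993557/33415261240 + 75839 = 2534165568186803/33415261240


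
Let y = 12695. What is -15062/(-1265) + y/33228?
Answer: 516539311/42033420 ≈ 12.289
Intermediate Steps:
-15062/(-1265) + y/33228 = -15062/(-1265) + 12695/33228 = -15062*(-1/1265) + 12695*(1/33228) = 15062/1265 + 12695/33228 = 516539311/42033420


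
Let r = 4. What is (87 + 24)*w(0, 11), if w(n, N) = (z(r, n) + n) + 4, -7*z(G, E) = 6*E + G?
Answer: 2664/7 ≈ 380.57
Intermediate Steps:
z(G, E) = -6*E/7 - G/7 (z(G, E) = -(6*E + G)/7 = -(G + 6*E)/7 = -6*E/7 - G/7)
w(n, N) = 24/7 + n/7 (w(n, N) = ((-6*n/7 - 1/7*4) + n) + 4 = ((-6*n/7 - 4/7) + n) + 4 = ((-4/7 - 6*n/7) + n) + 4 = (-4/7 + n/7) + 4 = 24/7 + n/7)
(87 + 24)*w(0, 11) = (87 + 24)*(24/7 + (1/7)*0) = 111*(24/7 + 0) = 111*(24/7) = 2664/7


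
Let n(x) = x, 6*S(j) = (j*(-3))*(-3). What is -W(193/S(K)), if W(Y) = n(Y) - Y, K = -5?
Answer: 0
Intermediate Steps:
S(j) = 3*j/2 (S(j) = ((j*(-3))*(-3))/6 = (-3*j*(-3))/6 = (9*j)/6 = 3*j/2)
W(Y) = 0 (W(Y) = Y - Y = 0)
-W(193/S(K)) = -1*0 = 0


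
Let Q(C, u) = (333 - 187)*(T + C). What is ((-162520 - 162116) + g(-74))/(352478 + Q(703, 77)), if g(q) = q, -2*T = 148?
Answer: -162355/222156 ≈ -0.73081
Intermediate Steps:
T = -74 (T = -1/2*148 = -74)
Q(C, u) = -10804 + 146*C (Q(C, u) = (333 - 187)*(-74 + C) = 146*(-74 + C) = -10804 + 146*C)
((-162520 - 162116) + g(-74))/(352478 + Q(703, 77)) = ((-162520 - 162116) - 74)/(352478 + (-10804 + 146*703)) = (-324636 - 74)/(352478 + (-10804 + 102638)) = -324710/(352478 + 91834) = -324710/444312 = -324710*1/444312 = -162355/222156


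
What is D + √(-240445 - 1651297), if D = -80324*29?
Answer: -2329396 + I*√1891742 ≈ -2.3294e+6 + 1375.4*I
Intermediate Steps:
D = -2329396
D + √(-240445 - 1651297) = -2329396 + √(-240445 - 1651297) = -2329396 + √(-1891742) = -2329396 + I*√1891742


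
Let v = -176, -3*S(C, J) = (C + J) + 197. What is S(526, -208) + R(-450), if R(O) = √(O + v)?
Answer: -515/3 + I*√626 ≈ -171.67 + 25.02*I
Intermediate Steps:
S(C, J) = -197/3 - C/3 - J/3 (S(C, J) = -((C + J) + 197)/3 = -(197 + C + J)/3 = -197/3 - C/3 - J/3)
R(O) = √(-176 + O) (R(O) = √(O - 176) = √(-176 + O))
S(526, -208) + R(-450) = (-197/3 - ⅓*526 - ⅓*(-208)) + √(-176 - 450) = (-197/3 - 526/3 + 208/3) + √(-626) = -515/3 + I*√626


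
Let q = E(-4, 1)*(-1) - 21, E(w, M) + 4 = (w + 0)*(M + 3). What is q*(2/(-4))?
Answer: ½ ≈ 0.50000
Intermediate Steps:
E(w, M) = -4 + w*(3 + M) (E(w, M) = -4 + (w + 0)*(M + 3) = -4 + w*(3 + M))
q = -1 (q = (-4 + 3*(-4) + 1*(-4))*(-1) - 21 = (-4 - 12 - 4)*(-1) - 21 = -20*(-1) - 21 = 20 - 21 = -1)
q*(2/(-4)) = -2/(-4) = -2*(-1)/4 = -1*(-½) = ½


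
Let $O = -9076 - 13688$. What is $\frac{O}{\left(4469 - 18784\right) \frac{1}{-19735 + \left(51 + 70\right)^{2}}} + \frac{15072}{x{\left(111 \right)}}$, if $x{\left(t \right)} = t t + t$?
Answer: $- \frac{4289871062}{529655} \approx -8099.4$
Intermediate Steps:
$O = -22764$ ($O = -9076 - 13688 = -22764$)
$x{\left(t \right)} = t + t^{2}$ ($x{\left(t \right)} = t^{2} + t = t + t^{2}$)
$\frac{O}{\left(4469 - 18784\right) \frac{1}{-19735 + \left(51 + 70\right)^{2}}} + \frac{15072}{x{\left(111 \right)}} = - \frac{22764}{\left(4469 - 18784\right) \frac{1}{-19735 + \left(51 + 70\right)^{2}}} + \frac{15072}{111 \left(1 + 111\right)} = - \frac{22764}{\left(-14315\right) \frac{1}{-19735 + 121^{2}}} + \frac{15072}{111 \cdot 112} = - \frac{22764}{\left(-14315\right) \frac{1}{-19735 + 14641}} + \frac{15072}{12432} = - \frac{22764}{\left(-14315\right) \frac{1}{-5094}} + 15072 \cdot \frac{1}{12432} = - \frac{22764}{\left(-14315\right) \left(- \frac{1}{5094}\right)} + \frac{314}{259} = - \frac{22764}{\frac{14315}{5094}} + \frac{314}{259} = \left(-22764\right) \frac{5094}{14315} + \frac{314}{259} = - \frac{16565688}{2045} + \frac{314}{259} = - \frac{4289871062}{529655}$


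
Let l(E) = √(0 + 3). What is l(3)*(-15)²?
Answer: 225*√3 ≈ 389.71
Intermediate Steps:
l(E) = √3
l(3)*(-15)² = √3*(-15)² = √3*225 = 225*√3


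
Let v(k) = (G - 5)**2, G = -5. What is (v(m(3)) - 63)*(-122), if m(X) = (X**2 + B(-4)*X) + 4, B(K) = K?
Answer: -4514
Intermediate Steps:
m(X) = 4 + X**2 - 4*X (m(X) = (X**2 - 4*X) + 4 = 4 + X**2 - 4*X)
v(k) = 100 (v(k) = (-5 - 5)**2 = (-10)**2 = 100)
(v(m(3)) - 63)*(-122) = (100 - 63)*(-122) = 37*(-122) = -4514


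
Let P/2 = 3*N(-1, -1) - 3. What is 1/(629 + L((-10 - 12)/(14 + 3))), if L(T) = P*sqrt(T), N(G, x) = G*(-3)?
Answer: 10693/6729065 - 12*I*sqrt(374)/6729065 ≈ 0.0015891 - 3.4488e-5*I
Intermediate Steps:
N(G, x) = -3*G
P = 12 (P = 2*(3*(-3*(-1)) - 3) = 2*(3*3 - 3) = 2*(9 - 3) = 2*6 = 12)
L(T) = 12*sqrt(T)
1/(629 + L((-10 - 12)/(14 + 3))) = 1/(629 + 12*sqrt((-10 - 12)/(14 + 3))) = 1/(629 + 12*sqrt(-22/17)) = 1/(629 + 12*(I*sqrt(374)/17)) = 1/(629 + 12*I*sqrt(374)/17)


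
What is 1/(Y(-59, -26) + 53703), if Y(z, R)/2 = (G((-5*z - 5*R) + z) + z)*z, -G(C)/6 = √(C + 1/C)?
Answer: 3700565/213303472117 - 118*√49028262/213303472117 ≈ 1.3475e-5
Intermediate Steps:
G(C) = -6*√(C + 1/C)
Y(z, R) = 2*z*(z - 6*√(1/(-5*R - 4*z) - 5*R - 4*z)) (Y(z, R) = 2*((-6*√(((-5*z - 5*R) + z) + 1/((-5*z - 5*R) + z)) + z)*z) = 2*((-6*√(((-5*R - 5*z) + z) + 1/((-5*R - 5*z) + z)) + z)*z) = 2*((-6*√((-5*R - 4*z) + 1/(-5*R - 4*z)) + z)*z) = 2*((-6*√(1/(-5*R - 4*z) - 5*R - 4*z) + z)*z) = 2*((z - 6*√(1/(-5*R - 4*z) - 5*R - 4*z))*z) = 2*(z*(z - 6*√(1/(-5*R - 4*z) - 5*R - 4*z))) = 2*z*(z - 6*√(1/(-5*R - 4*z) - 5*R - 4*z)))
1/(Y(-59, -26) + 53703) = 1/(2*(-59)*(-59 - 6*√(-1/(4*(-59) + 5*(-26)))*√(1 + (4*(-59) + 5*(-26))²)) + 53703) = 1/(2*(-59)*(-59 - 6*√(-1/(-236 - 130))*√(1 + (-236 - 130)²)) + 53703) = 1/(2*(-59)*(-59 - 6*√(-1/(-366))*√(1 + (-366)²)) + 53703) = 1/(2*(-59)*(-59 - 6*√366*√(1 + 133956)/366) + 53703) = 1/(2*(-59)*(-59 - 6*√49028262/366) + 53703) = 1/(2*(-59)*(-59 - √49028262/61) + 53703) = 1/((6962 + 118*√49028262/61) + 53703) = 1/(60665 + 118*√49028262/61)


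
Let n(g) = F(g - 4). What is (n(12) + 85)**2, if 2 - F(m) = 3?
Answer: 7056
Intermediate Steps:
F(m) = -1 (F(m) = 2 - 1*3 = 2 - 3 = -1)
n(g) = -1
(n(12) + 85)**2 = (-1 + 85)**2 = 84**2 = 7056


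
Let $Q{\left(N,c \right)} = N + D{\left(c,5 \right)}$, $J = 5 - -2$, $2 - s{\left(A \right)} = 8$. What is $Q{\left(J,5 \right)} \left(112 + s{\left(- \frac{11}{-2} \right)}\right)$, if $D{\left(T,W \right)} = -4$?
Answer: $318$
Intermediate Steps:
$s{\left(A \right)} = -6$ ($s{\left(A \right)} = 2 - 8 = -6$)
$J = 7$ ($J = 5 + 2 = 7$)
$Q{\left(N,c \right)} = -4 + N$ ($Q{\left(N,c \right)} = N - 4 = -4 + N$)
$Q{\left(J,5 \right)} \left(112 + s{\left(- \frac{11}{-2} \right)}\right) = \left(-4 + 7\right) \left(112 - 6\right) = 3 \cdot 106 = 318$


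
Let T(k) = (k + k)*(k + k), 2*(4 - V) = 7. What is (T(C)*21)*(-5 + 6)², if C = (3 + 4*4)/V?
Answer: 121296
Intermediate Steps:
V = ½ (V = 4 - ½*7 = 4 - 7/2 = ½ ≈ 0.50000)
C = 38 (C = (3 + 4*4)/(½) = (3 + 16)*2 = 19*2 = 38)
T(k) = 4*k² (T(k) = (2*k)*(2*k) = 4*k²)
(T(C)*21)*(-5 + 6)² = ((4*38²)*21)*(-5 + 6)² = ((4*1444)*21)*1² = (5776*21)*1 = 121296*1 = 121296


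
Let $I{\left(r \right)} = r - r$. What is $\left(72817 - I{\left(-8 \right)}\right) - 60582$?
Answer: $12235$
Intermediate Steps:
$I{\left(r \right)} = 0$
$\left(72817 - I{\left(-8 \right)}\right) - 60582 = \left(72817 - 0\right) - 60582 = \left(72817 + 0\right) - 60582 = 72817 - 60582 = 12235$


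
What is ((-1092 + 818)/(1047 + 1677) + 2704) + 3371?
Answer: 8274013/1362 ≈ 6074.9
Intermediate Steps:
((-1092 + 818)/(1047 + 1677) + 2704) + 3371 = (-274/2724 + 2704) + 3371 = (-274*1/2724 + 2704) + 3371 = (-137/1362 + 2704) + 3371 = 3682711/1362 + 3371 = 8274013/1362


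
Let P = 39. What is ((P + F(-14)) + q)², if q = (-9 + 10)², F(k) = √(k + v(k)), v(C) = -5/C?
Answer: (560 + I*√2674)²/196 ≈ 1586.4 + 295.49*I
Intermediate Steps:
F(k) = √(k - 5/k)
q = 1 (q = 1² = 1)
((P + F(-14)) + q)² = ((39 + √(-14 - 5/(-14))) + 1)² = ((39 + √(-14 - 5*(-1/14))) + 1)² = ((39 + √(-14 + 5/14)) + 1)² = ((39 + √(-191/14)) + 1)² = ((39 + I*√2674/14) + 1)² = (40 + I*√2674/14)²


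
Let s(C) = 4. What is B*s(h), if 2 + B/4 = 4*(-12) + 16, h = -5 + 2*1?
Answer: -544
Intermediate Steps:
h = -3 (h = -5 + 2 = -3)
B = -136 (B = -8 + 4*(4*(-12) + 16) = -8 + 4*(-48 + 16) = -8 + 4*(-32) = -8 - 128 = -136)
B*s(h) = -136*4 = -544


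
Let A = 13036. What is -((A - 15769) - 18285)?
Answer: 21018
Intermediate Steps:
-((A - 15769) - 18285) = -((13036 - 15769) - 18285) = -(-2733 - 18285) = -1*(-21018) = 21018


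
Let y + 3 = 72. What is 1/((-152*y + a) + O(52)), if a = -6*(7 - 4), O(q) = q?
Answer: -1/10454 ≈ -9.5657e-5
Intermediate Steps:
y = 69 (y = -3 + 72 = 69)
a = -18 (a = -6*3 = -18)
1/((-152*y + a) + O(52)) = 1/((-152*69 - 18) + 52) = 1/((-10488 - 18) + 52) = 1/(-10506 + 52) = 1/(-10454) = -1/10454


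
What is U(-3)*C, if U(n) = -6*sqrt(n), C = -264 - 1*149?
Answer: 2478*I*sqrt(3) ≈ 4292.0*I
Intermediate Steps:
C = -413 (C = -264 - 149 = -413)
U(-3)*C = -6*I*sqrt(3)*(-413) = 2478*I*sqrt(3)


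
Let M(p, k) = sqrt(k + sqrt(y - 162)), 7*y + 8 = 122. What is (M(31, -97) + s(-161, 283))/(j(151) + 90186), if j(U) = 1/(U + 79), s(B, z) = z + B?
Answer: 28060/20742781 + 230*sqrt(-4753 + 14*I*sqrt(1785))/145199467 ≈ 0.0013595 + 0.00010942*I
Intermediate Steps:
s(B, z) = B + z
y = 114/7 (y = -8/7 + (1/7)*122 = -8/7 + 122/7 = 114/7 ≈ 16.286)
M(p, k) = sqrt(k + 2*I*sqrt(1785)/7) (M(p, k) = sqrt(k + sqrt(114/7 - 162)) = sqrt(k + sqrt(-1020/7)) = sqrt(k + 2*I*sqrt(1785)/7))
j(U) = 1/(79 + U)
(M(31, -97) + s(-161, 283))/(j(151) + 90186) = (sqrt(49*(-97) + 14*I*sqrt(1785))/7 + (-161 + 283))/(1/(79 + 151) + 90186) = (sqrt(-4753 + 14*I*sqrt(1785))/7 + 122)/(1/230 + 90186) = (122 + sqrt(-4753 + 14*I*sqrt(1785))/7)/(1/230 + 90186) = (122 + sqrt(-4753 + 14*I*sqrt(1785))/7)/(20742781/230) = (122 + sqrt(-4753 + 14*I*sqrt(1785))/7)*(230/20742781) = 28060/20742781 + 230*sqrt(-4753 + 14*I*sqrt(1785))/145199467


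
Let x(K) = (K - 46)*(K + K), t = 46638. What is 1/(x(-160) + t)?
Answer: 1/112558 ≈ 8.8843e-6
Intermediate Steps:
x(K) = 2*K*(-46 + K) (x(K) = (-46 + K)*(2*K) = 2*K*(-46 + K))
1/(x(-160) + t) = 1/(2*(-160)*(-46 - 160) + 46638) = 1/(2*(-160)*(-206) + 46638) = 1/(65920 + 46638) = 1/112558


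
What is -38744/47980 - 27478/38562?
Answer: -351555071/231275595 ≈ -1.5201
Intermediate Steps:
-38744/47980 - 27478/38562 = -38744*1/47980 - 27478*1/38562 = -9686/11995 - 13739/19281 = -351555071/231275595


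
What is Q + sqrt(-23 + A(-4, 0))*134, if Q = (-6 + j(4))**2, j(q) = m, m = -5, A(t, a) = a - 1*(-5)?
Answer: 121 + 402*I*sqrt(2) ≈ 121.0 + 568.51*I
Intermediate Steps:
A(t, a) = 5 + a (A(t, a) = a + 5 = 5 + a)
j(q) = -5
Q = 121 (Q = (-6 - 5)**2 = (-11)**2 = 121)
Q + sqrt(-23 + A(-4, 0))*134 = 121 + sqrt(-23 + (5 + 0))*134 = 121 + sqrt(-23 + 5)*134 = 121 + sqrt(-18)*134 = 121 + (3*I*sqrt(2))*134 = 121 + 402*I*sqrt(2)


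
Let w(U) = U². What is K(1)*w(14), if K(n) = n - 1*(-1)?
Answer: 392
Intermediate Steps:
K(n) = 1 + n (K(n) = n + 1 = 1 + n)
K(1)*w(14) = (1 + 1)*14² = 2*196 = 392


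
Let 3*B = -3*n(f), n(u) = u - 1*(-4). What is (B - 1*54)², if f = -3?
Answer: 3025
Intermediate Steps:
n(u) = 4 + u (n(u) = u + 4 = 4 + u)
B = -1 (B = (-3*(4 - 3))/3 = (-3*1)/3 = (⅓)*(-3) = -1)
(B - 1*54)² = (-1 - 1*54)² = (-1 - 54)² = (-55)² = 3025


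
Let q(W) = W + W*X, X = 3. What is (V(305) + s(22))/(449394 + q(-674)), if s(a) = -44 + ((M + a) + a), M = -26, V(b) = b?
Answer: 279/446698 ≈ 0.00062458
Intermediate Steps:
s(a) = -70 + 2*a (s(a) = -44 + ((-26 + a) + a) = -44 + (-26 + 2*a) = -70 + 2*a)
q(W) = 4*W (q(W) = W + W*3 = W + 3*W = 4*W)
(V(305) + s(22))/(449394 + q(-674)) = (305 + (-70 + 2*22))/(449394 + 4*(-674)) = (305 + (-70 + 44))/(449394 - 2696) = (305 - 26)/446698 = 279*(1/446698) = 279/446698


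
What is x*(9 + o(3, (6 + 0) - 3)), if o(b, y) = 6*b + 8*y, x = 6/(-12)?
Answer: -51/2 ≈ -25.500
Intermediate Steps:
x = -1/2 (x = 6*(-1/12) = -1/2 ≈ -0.50000)
x*(9 + o(3, (6 + 0) - 3)) = -(9 + (6*3 + 8*((6 + 0) - 3)))/2 = -(9 + (18 + 8*(6 - 3)))/2 = -(9 + (18 + 8*3))/2 = -(9 + (18 + 24))/2 = -(9 + 42)/2 = -1/2*51 = -51/2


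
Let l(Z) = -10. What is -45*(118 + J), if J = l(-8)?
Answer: -4860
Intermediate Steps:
J = -10
-45*(118 + J) = -45*(118 - 10) = -45*108 = -4860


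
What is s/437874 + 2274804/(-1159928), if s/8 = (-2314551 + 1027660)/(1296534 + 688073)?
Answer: -35300613814835701/17999758675694334 ≈ -1.9612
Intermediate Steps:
s = -10295128/1984607 (s = 8*((-2314551 + 1027660)/(1296534 + 688073)) = 8*(-1286891/1984607) = -10295128/1984607 ≈ -5.1875)
s/437874 + 2274804/(-1159928) = -10295128/1984607/437874 + 2274804/(-1159928) = -10295128/1984607*1/437874 + 2274804*(-1/1159928) = -5147564/434503902759 - 81243/41426 = -35300613814835701/17999758675694334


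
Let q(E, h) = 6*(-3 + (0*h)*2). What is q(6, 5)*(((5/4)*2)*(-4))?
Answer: 180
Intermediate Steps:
q(E, h) = -18 (q(E, h) = 6*(-3 + 0*2) = 6*(-3 + 0) = 6*(-3) = -18)
q(6, 5)*(((5/4)*2)*(-4)) = -18*(5/4)*2*(-4) = -45*(-4) = -18*(-10) = 180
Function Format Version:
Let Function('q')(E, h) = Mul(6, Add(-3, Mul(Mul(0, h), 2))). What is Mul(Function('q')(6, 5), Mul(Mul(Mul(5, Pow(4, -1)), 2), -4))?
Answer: 180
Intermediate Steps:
Function('q')(E, h) = -18 (Function('q')(E, h) = Mul(6, Add(-3, Mul(0, 2))) = Mul(6, Add(-3, 0)) = Mul(6, -3) = -18)
Mul(Function('q')(6, 5), Mul(Mul(Mul(5, Pow(4, -1)), 2), -4)) = Mul(-18, Mul(Mul(Mul(5, Pow(4, -1)), 2), -4)) = Mul(-18, Mul(Mul(Mul(5, Rational(1, 4)), 2), -4)) = Mul(-18, Mul(Mul(Rational(5, 4), 2), -4)) = Mul(-18, Mul(Rational(5, 2), -4)) = Mul(-18, -10) = 180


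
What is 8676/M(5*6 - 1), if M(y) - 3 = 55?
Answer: 4338/29 ≈ 149.59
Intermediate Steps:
M(y) = 58 (M(y) = 3 + 55 = 58)
8676/M(5*6 - 1) = 8676/58 = 8676*(1/58) = 4338/29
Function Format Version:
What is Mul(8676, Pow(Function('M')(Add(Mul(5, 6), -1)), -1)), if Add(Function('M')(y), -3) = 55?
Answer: Rational(4338, 29) ≈ 149.59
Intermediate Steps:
Function('M')(y) = 58 (Function('M')(y) = Add(3, 55) = 58)
Mul(8676, Pow(Function('M')(Add(Mul(5, 6), -1)), -1)) = Mul(8676, Pow(58, -1)) = Mul(8676, Rational(1, 58)) = Rational(4338, 29)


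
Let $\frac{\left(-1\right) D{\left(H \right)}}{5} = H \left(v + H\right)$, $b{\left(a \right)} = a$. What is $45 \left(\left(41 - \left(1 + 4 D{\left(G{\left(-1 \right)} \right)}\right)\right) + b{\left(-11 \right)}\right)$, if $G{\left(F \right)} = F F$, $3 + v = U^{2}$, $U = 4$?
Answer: $13905$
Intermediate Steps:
$v = 13$ ($v = -3 + 4^{2} = -3 + 16 = 13$)
$G{\left(F \right)} = F^{2}$
$D{\left(H \right)} = - 5 H \left(13 + H\right)$
$45 \left(\left(41 - \left(1 + 4 D{\left(G{\left(-1 \right)} \right)}\right)\right) + b{\left(-11 \right)}\right) = 45 \left(\left(41 - \left(1 + 4 \left(- 5 \left(-1\right)^{2} \left(13 + \left(-1\right)^{2}\right)\right)\right)\right) - 11\right) = 45 \left(\left(41 - \left(1 + 4 \left(\left(-5\right) 1 \left(13 + 1\right)\right)\right)\right) - 11\right) = 45 \left(\left(41 - \left(1 + 4 \left(\left(-5\right) 1 \cdot 14\right)\right)\right) - 11\right) = 45 \left(\left(41 - -279\right) - 11\right) = 45 \left(\left(41 + \left(-1 + 280\right)\right) - 11\right) = 45 \left(\left(41 + 279\right) - 11\right) = 45 \left(320 - 11\right) = 45 \cdot 309 = 13905$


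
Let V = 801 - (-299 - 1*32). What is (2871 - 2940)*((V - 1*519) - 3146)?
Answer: 174777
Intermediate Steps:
V = 1132 (V = 801 - (-299 - 32) = 801 - 1*(-331) = 801 + 331 = 1132)
(2871 - 2940)*((V - 1*519) - 3146) = (2871 - 2940)*((1132 - 1*519) - 3146) = -69*((1132 - 519) - 3146) = -69*(613 - 3146) = -69*(-2533) = 174777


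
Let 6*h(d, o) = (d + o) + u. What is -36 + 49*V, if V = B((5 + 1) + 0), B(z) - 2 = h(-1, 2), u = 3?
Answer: 284/3 ≈ 94.667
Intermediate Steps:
h(d, o) = 1/2 + d/6 + o/6 (h(d, o) = ((d + o) + 3)/6 = (3 + d + o)/6 = 1/2 + d/6 + o/6)
B(z) = 8/3 (B(z) = 2 + (1/2 + (1/6)*(-1) + (1/6)*2) = 2 + (1/2 - 1/6 + 1/3) = 2 + 2/3 = 8/3)
V = 8/3 ≈ 2.6667
-36 + 49*V = -36 + 49*(8/3) = -36 + 392/3 = 284/3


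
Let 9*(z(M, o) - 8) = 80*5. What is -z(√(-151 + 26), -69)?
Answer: -472/9 ≈ -52.444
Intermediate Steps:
z(M, o) = 472/9 (z(M, o) = 8 + (80*5)/9 = 8 + (⅑)*400 = 8 + 400/9 = 472/9)
-z(√(-151 + 26), -69) = -1*472/9 = -472/9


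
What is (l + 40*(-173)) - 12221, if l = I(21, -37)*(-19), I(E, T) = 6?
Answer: -19255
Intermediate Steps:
l = -114 (l = 6*(-19) = -114)
(l + 40*(-173)) - 12221 = (-114 + 40*(-173)) - 12221 = (-114 - 6920) - 12221 = -7034 - 12221 = -19255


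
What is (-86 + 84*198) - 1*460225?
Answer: -443679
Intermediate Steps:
(-86 + 84*198) - 1*460225 = (-86 + 16632) - 460225 = 16546 - 460225 = -443679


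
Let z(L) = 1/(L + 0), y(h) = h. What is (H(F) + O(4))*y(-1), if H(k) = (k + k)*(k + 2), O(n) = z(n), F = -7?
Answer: -281/4 ≈ -70.250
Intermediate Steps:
z(L) = 1/L
O(n) = 1/n
H(k) = 2*k*(2 + k) (H(k) = (2*k)*(2 + k) = 2*k*(2 + k))
(H(F) + O(4))*y(-1) = (2*(-7)*(2 - 7) + 1/4)*(-1) = (2*(-7)*(-5) + ¼)*(-1) = (70 + ¼)*(-1) = (281/4)*(-1) = -281/4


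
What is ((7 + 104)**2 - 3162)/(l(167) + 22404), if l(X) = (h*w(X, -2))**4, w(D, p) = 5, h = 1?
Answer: 9159/23029 ≈ 0.39772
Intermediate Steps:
l(X) = 625 (l(X) = (1*5)**4 = 5**4 = 625)
((7 + 104)**2 - 3162)/(l(167) + 22404) = ((7 + 104)**2 - 3162)/(625 + 22404) = (111**2 - 3162)/23029 = (12321 - 3162)*(1/23029) = 9159*(1/23029) = 9159/23029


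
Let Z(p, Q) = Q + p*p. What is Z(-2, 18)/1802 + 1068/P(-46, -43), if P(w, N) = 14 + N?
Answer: -961949/26129 ≈ -36.815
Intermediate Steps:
Z(p, Q) = Q + p²
Z(-2, 18)/1802 + 1068/P(-46, -43) = (18 + (-2)²)/1802 + 1068/(14 - 43) = (18 + 4)*(1/1802) + 1068/(-29) = 22*(1/1802) + 1068*(-1/29) = 11/901 - 1068/29 = -961949/26129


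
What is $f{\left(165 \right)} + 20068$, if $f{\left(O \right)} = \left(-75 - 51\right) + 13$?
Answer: $19955$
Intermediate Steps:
$f{\left(O \right)} = -113$ ($f{\left(O \right)} = -126 + 13 = -113$)
$f{\left(165 \right)} + 20068 = -113 + 20068 = 19955$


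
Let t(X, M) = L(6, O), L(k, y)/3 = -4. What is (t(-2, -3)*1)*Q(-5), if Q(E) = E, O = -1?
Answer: 60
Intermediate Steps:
L(k, y) = -12 (L(k, y) = 3*(-4) = -12)
t(X, M) = -12
(t(-2, -3)*1)*Q(-5) = -12*1*(-5) = -12*(-5) = 60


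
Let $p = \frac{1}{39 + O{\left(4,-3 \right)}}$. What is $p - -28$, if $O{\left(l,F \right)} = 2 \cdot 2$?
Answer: $\frac{1205}{43} \approx 28.023$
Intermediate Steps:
$O{\left(l,F \right)} = 4$
$p = \frac{1}{43}$ ($p = \frac{1}{39 + 4} = \frac{1}{43} \approx 0.023256$)
$p - -28 = \frac{1}{43} - -28 = \frac{1}{43} + 28 = \frac{1205}{43}$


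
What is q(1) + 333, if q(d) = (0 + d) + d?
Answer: 335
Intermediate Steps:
q(d) = 2*d (q(d) = d + d = 2*d)
q(1) + 333 = 2*1 + 333 = 2 + 333 = 335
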